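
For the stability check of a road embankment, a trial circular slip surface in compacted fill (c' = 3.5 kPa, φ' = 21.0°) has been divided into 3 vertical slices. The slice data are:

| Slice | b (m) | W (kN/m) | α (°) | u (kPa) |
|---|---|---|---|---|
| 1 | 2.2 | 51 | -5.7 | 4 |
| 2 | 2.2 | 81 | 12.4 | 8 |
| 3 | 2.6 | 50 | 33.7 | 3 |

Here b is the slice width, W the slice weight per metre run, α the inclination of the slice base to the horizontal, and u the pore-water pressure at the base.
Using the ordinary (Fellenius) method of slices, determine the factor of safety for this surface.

Ordinary method of slices: FS = Σ[c'·Δl_i + (W_i cosα_i − u_i·Δl_i)·tanφ'] / Σ W_i sinα_i, with Δl_i = b_i / cosα_i.
Slice 1: Δl = 2.2/cos(-5.7°) = 2.211 m; N'_1 = 51·cos(-5.7°) − 4·2.211 = 41.9; c'Δl = 7.74; W sinα = -5.1
Slice 2: Δl = 2.2/cos12.4° = 2.253 m; N'_2 = 81·cos12.4° − 8·2.253 = 61.1; c'Δl = 7.88; W sinα = 17.4
Slice 3: Δl = 2.6/cos33.7° = 3.125 m; N'_3 = 50·cos33.7° − 3·3.125 = 32.2; c'Δl = 10.94; W sinα = 27.7
Σc'Δl = 26.6 kN/m; ΣN' = 135.2 kN/m; ΣW sinα = 40.1 kN/m
Resisting = 26.6 + 135.2·tan21.0° = 26.6 + 51.9 = 78.5 kN/m
FS = 78.5 / 40.1 = 1.958

FS = 1.96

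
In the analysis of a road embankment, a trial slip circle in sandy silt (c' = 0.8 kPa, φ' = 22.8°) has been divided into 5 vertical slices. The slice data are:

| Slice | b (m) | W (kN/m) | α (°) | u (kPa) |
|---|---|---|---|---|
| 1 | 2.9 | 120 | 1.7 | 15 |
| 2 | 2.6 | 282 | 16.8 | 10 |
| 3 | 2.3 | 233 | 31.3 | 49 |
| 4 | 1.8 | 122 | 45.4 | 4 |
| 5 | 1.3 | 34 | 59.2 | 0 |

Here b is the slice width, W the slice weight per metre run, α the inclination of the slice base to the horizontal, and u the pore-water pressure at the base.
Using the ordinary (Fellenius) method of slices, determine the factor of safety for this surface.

FS = 0.66

Ordinary method of slices: FS = Σ[c'·Δl_i + (W_i cosα_i − u_i·Δl_i)·tanφ'] / Σ W_i sinα_i, with Δl_i = b_i / cosα_i.
Slice 1: Δl = 2.9/cos1.7° = 2.901 m; N'_1 = 120·cos1.7° − 15·2.901 = 76.4; c'Δl = 2.32; W sinα = 3.6
Slice 2: Δl = 2.6/cos16.8° = 2.716 m; N'_2 = 282·cos16.8° − 10·2.716 = 242.8; c'Δl = 2.17; W sinα = 81.5
Slice 3: Δl = 2.3/cos31.3° = 2.692 m; N'_3 = 233·cos31.3° − 49·2.692 = 67.2; c'Δl = 2.15; W sinα = 121.0
Slice 4: Δl = 1.8/cos45.4° = 2.564 m; N'_4 = 122·cos45.4° − 4·2.564 = 75.4; c'Δl = 2.05; W sinα = 86.9
Slice 5: Δl = 1.3/cos59.2° = 2.539 m; N'_5 = 34·cos59.2° − 0·2.539 = 17.4; c'Δl = 2.03; W sinα = 29.2
Σc'Δl = 10.7 kN/m; ΣN' = 479.2 kN/m; ΣW sinα = 322.2 kN/m
Resisting = 10.7 + 479.2·tan22.8° = 10.7 + 201.5 = 212.2 kN/m
FS = 212.2 / 322.2 = 0.659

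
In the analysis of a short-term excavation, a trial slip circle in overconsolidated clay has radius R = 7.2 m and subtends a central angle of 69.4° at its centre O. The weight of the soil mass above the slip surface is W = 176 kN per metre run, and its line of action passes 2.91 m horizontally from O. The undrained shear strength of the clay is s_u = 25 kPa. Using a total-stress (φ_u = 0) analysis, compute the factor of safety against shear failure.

FS = 3.07

Taking moments about the centre O, the resisting moment is provided by the undrained shear strength acting along the arc:
Arc length L_a = R·θ = 7.2·(69.4°·π/180) = 7.2·1.2113 = 8.72 m
M_R = s_u·L_a·R = 25·8.72·7.2 = 1569.8 kN·m/m
M_D = W·d = 176·2.91 = 512.2 kN·m/m
FS = M_R / M_D = 1569.8 / 512.2 = 3.065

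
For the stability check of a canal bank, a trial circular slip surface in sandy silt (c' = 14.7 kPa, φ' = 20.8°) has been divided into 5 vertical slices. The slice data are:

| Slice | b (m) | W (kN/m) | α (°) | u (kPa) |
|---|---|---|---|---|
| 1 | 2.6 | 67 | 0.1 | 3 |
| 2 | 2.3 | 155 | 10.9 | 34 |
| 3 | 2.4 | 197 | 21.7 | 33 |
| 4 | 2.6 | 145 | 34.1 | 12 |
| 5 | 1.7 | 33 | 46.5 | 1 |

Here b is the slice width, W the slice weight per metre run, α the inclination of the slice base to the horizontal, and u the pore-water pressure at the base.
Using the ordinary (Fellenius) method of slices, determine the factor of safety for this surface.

FS = 1.54

Ordinary method of slices: FS = Σ[c'·Δl_i + (W_i cosα_i − u_i·Δl_i)·tanφ'] / Σ W_i sinα_i, with Δl_i = b_i / cosα_i.
Slice 1: Δl = 2.6/cos0.1° = 2.600 m; N'_1 = 67·cos0.1° − 3·2.600 = 59.2; c'Δl = 38.22; W sinα = 0.1
Slice 2: Δl = 2.3/cos10.9° = 2.342 m; N'_2 = 155·cos10.9° − 34·2.342 = 72.6; c'Δl = 34.43; W sinα = 29.3
Slice 3: Δl = 2.4/cos21.7° = 2.583 m; N'_3 = 197·cos21.7° − 33·2.583 = 97.8; c'Δl = 37.97; W sinα = 72.8
Slice 4: Δl = 2.6/cos34.1° = 3.140 m; N'_4 = 145·cos34.1° − 12·3.140 = 82.4; c'Δl = 46.16; W sinα = 81.3
Slice 5: Δl = 1.7/cos46.5° = 2.470 m; N'_5 = 33·cos46.5° − 1·2.470 = 20.2; c'Δl = 36.30; W sinα = 23.9
Σc'Δl = 193.1 kN/m; ΣN' = 332.2 kN/m; ΣW sinα = 207.5 kN/m
Resisting = 193.1 + 332.2·tan20.8° = 193.1 + 126.2 = 319.3 kN/m
FS = 319.3 / 207.5 = 1.539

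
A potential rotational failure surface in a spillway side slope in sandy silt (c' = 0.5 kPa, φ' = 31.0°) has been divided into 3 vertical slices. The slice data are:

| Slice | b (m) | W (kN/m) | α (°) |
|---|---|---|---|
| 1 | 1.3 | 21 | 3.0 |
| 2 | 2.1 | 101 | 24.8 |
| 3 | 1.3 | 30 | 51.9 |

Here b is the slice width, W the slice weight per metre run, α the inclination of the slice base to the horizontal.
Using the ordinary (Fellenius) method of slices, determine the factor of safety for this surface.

Ordinary method of slices: FS = Σ[c'·Δl_i + (W_i cosα_i)·tanφ'] / Σ W_i sinα_i, with Δl_i = b_i / cosα_i.
Slice 1: Δl = 1.3/cos3.0° = 1.302 m; N'_1 = 21·cos3.0° = 21.0; c'Δl = 0.65; W sinα = 1.1
Slice 2: Δl = 2.1/cos24.8° = 2.313 m; N'_2 = 101·cos24.8° = 91.7; c'Δl = 1.16; W sinα = 42.4
Slice 3: Δl = 1.3/cos51.9° = 2.107 m; N'_3 = 30·cos51.9° = 18.5; c'Δl = 1.05; W sinα = 23.6
Σc'Δl = 2.9 kN/m; ΣN' = 131.2 kN/m; ΣW sinα = 67.1 kN/m
Resisting = 2.9 + 131.2·tan31.0° = 2.9 + 78.8 = 81.7 kN/m
FS = 81.7 / 67.1 = 1.218

FS = 1.22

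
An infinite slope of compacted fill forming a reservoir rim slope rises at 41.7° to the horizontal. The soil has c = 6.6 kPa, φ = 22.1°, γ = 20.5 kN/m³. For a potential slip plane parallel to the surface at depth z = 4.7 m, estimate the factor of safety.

FS = 0.59

For an infinite slope with a slip plane parallel to the surface (no pore pressure): FS = [c + γz cos²β tanφ] / [γz sinβ cosβ].
γz = 20.5·4.7 = 96.35 kN/m²
Numerator = 6.6 + 96.35·cos²41.7°·tan22.1° = 6.6 + 96.35·0.5575·0.4061 = 28.410 kPa
Denominator = 96.35·sin41.7°·cos41.7° = 96.35·0.6652·0.7466 = 47.856 kPa
FS = 28.410 / 47.856 = 0.594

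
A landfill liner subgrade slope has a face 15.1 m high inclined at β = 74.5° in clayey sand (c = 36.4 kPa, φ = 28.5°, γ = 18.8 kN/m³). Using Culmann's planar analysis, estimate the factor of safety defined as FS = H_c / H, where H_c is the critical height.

FS = 1.42

H_c = (4c/γ) · sinβ cosφ / [1 − cos(β − φ)]
    = (4·36.4/18.8) · sin74.5°·cos28.5° / [1 − cos46.0°]
    = 7.745 · 0.8469 / 0.3053 = 21.48 m
FS = H_c / H = 21.48 / 15.1 = 1.422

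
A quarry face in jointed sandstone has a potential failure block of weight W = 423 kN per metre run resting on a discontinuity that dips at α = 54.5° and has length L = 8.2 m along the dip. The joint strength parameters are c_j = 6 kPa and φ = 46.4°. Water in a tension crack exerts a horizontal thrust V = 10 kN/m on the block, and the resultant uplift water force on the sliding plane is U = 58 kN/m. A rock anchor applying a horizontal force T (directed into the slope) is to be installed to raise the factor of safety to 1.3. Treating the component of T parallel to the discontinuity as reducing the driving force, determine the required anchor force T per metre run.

Resolving forces along and normal to the sliding plane, with the horizontal anchor force T adding T·sinα to the effective normal force and T·cosα acting up the plane against the driving force:
FS = [c_jL + (W cosα − U − V sinα + T sinα) tanφ] / [W sinα + V cosα − T cosα]
Without the anchor: N' = 179.5 kN/m, driving T_d = 350.2 kN/m, resisting R = 6·8.2 + 179.5·tan46.4° = 237.7 kN/m, FS = 0.68.
Setting FS = 1.3 and solving for T:
1.3·(350.2 − T cos54.5°) = 237.7 + T sin54.5°·tan46.4°
T·(sin54.5°·tan46.4° + 1.3·cos54.5°) = 1.3·350.2 − 237.7
T·(0.8141·1.0501 + 1.3·0.5807) = 455.2 − 237.7 = 217.5
T·1.6098 = 217.5
T = 135.1 kN/m

T = 135 kN/m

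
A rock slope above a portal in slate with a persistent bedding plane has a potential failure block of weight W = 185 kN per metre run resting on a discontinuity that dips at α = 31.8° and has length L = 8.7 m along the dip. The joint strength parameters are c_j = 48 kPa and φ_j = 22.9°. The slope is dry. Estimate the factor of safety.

Resolving the block weight along and normal to the plane and applying the Mohr–Coulomb strength on the joint:
N' = W cosα = 185·cos31.8° = 157.2 kN/m
Driving force T = W sinα = 185·sin31.8° = 97.5 kN/m
Resisting force R = c_j·L + N'·tanφ_j = 48·8.7 + 157.2·tan22.9° = 417.6 + 66.4 = 484.0 kN/m
FS = R / T = 484.0 / 97.5 = 4.965

FS = 4.96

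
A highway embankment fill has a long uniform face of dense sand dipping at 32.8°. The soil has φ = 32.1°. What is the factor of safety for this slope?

For a dry cohesionless infinite slope the factor of safety is FS = tanφ / tanβ.
FS = tan32.1° / tan32.8° = 0.6273 / 0.6445 = 0.973

FS = 0.97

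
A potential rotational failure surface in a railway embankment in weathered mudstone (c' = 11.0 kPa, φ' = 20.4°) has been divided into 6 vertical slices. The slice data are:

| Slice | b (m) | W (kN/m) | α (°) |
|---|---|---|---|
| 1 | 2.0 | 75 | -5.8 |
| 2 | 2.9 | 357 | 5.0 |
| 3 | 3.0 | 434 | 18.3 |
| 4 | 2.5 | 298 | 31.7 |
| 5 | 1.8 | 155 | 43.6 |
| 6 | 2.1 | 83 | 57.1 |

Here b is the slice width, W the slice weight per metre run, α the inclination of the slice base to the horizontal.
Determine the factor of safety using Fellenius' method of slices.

FS = 1.33

Ordinary method of slices: FS = Σ[c'·Δl_i + (W_i cosα_i)·tanφ'] / Σ W_i sinα_i, with Δl_i = b_i / cosα_i.
Slice 1: Δl = 2.0/cos(-5.8°) = 2.010 m; N'_1 = 75·cos(-5.8°) = 74.6; c'Δl = 22.11; W sinα = -7.6
Slice 2: Δl = 2.9/cos5.0° = 2.911 m; N'_2 = 357·cos5.0° = 355.6; c'Δl = 32.02; W sinα = 31.1
Slice 3: Δl = 3.0/cos18.3° = 3.160 m; N'_3 = 434·cos18.3° = 412.1; c'Δl = 34.76; W sinα = 136.3
Slice 4: Δl = 2.5/cos31.7° = 2.938 m; N'_4 = 298·cos31.7° = 253.5; c'Δl = 32.32; W sinα = 156.6
Slice 5: Δl = 1.8/cos43.6° = 2.486 m; N'_5 = 155·cos43.6° = 112.2; c'Δl = 27.34; W sinα = 106.9
Slice 6: Δl = 2.1/cos57.1° = 3.866 m; N'_6 = 83·cos57.1° = 45.1; c'Δl = 42.53; W sinα = 69.7
Σc'Δl = 191.1 kN/m; ΣN' = 1253.2 kN/m; ΣW sinα = 493.0 kN/m
Resisting = 191.1 + 1253.2·tan20.4° = 191.1 + 466.1 = 657.1 kN/m
FS = 657.1 / 493.0 = 1.333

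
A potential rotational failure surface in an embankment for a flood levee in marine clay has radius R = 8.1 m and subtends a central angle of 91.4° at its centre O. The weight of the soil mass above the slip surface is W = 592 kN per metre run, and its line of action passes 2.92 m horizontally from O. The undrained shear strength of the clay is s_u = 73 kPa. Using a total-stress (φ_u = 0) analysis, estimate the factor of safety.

FS = 4.42

Taking moments about the centre O, the resisting moment is provided by the undrained shear strength acting along the arc:
Arc length L_a = R·θ = 8.1·(91.4°·π/180) = 8.1·1.5952 = 12.92 m
M_R = s_u·L_a·R = 73·12.92·8.1 = 7640.4 kN·m/m
M_D = W·d = 592·2.92 = 1728.6 kN·m/m
FS = M_R / M_D = 7640.4 / 1728.6 = 4.420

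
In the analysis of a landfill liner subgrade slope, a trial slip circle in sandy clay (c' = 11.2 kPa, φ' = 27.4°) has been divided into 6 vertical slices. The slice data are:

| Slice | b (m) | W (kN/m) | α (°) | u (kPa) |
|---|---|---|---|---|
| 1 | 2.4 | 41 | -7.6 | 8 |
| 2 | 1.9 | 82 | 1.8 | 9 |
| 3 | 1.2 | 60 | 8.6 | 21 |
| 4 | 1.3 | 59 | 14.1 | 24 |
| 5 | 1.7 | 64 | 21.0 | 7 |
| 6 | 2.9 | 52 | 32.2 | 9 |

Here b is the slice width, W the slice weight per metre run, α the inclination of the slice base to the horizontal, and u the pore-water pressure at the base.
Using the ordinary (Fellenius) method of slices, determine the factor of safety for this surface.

Ordinary method of slices: FS = Σ[c'·Δl_i + (W_i cosα_i − u_i·Δl_i)·tanφ'] / Σ W_i sinα_i, with Δl_i = b_i / cosα_i.
Slice 1: Δl = 2.4/cos(-7.6°) = 2.421 m; N'_1 = 41·cos(-7.6°) − 8·2.421 = 21.3; c'Δl = 27.12; W sinα = -5.4
Slice 2: Δl = 1.9/cos1.8° = 1.901 m; N'_2 = 82·cos1.8° − 9·1.901 = 64.9; c'Δl = 21.29; W sinα = 2.6
Slice 3: Δl = 1.2/cos8.6° = 1.214 m; N'_3 = 60·cos8.6° − 21·1.214 = 33.8; c'Δl = 13.59; W sinα = 9.0
Slice 4: Δl = 1.3/cos14.1° = 1.340 m; N'_4 = 59·cos14.1° − 24·1.340 = 25.1; c'Δl = 15.01; W sinα = 14.4
Slice 5: Δl = 1.7/cos21.0° = 1.821 m; N'_5 = 64·cos21.0° − 7·1.821 = 47.0; c'Δl = 20.39; W sinα = 22.9
Slice 6: Δl = 2.9/cos32.2° = 3.427 m; N'_6 = 52·cos32.2° − 9·3.427 = 13.2; c'Δl = 38.38; W sinα = 27.7
Σc'Δl = 135.8 kN/m; ΣN' = 205.2 kN/m; ΣW sinα = 71.1 kN/m
Resisting = 135.8 + 205.2·tan27.4° = 135.8 + 106.4 = 242.1 kN/m
FS = 242.1 / 71.1 = 3.404

FS = 3.40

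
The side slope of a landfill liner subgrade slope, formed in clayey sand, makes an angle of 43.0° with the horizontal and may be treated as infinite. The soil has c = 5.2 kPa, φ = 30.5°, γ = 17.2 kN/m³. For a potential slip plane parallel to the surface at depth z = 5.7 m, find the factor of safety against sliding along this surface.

For an infinite slope with a slip plane parallel to the surface (no pore pressure): FS = [c + γz cos²β tanφ] / [γz sinβ cosβ].
γz = 17.2·5.7 = 98.04 kN/m²
Numerator = 5.2 + 98.04·cos²43.0°·tan30.5° = 5.2 + 98.04·0.5349·0.5890 = 36.089 kPa
Denominator = 98.04·sin43.0°·cos43.0° = 98.04·0.6820·0.7314 = 48.901 kPa
FS = 36.089 / 48.901 = 0.738

FS = 0.74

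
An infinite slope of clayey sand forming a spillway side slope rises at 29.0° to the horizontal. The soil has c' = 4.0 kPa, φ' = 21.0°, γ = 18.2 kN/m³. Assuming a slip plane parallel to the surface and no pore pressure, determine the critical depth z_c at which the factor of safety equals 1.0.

Setting FS = 1.00 in FS = [c' + γz cos²β tanφ'] / [γz sinβ cosβ] and solving for z:
z = c' / [γ cosβ (FS·sinβ − cosβ·tanφ')]
  = 4.0 / [18.2·cos29.0°·(1.00·sin29.0° − cos29.0°·tan21.0°)]
  = 4.0 / [18.2·0.8746·(1.00·0.4848 − 0.8746·0.3839)]
  = 4.0 / 2.3730 = 1.686 m

z_c = 1.69 m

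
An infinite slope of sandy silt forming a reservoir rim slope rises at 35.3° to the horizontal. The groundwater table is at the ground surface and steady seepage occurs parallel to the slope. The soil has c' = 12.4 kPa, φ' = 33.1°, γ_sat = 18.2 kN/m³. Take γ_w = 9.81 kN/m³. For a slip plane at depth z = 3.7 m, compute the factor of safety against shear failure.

With seepage parallel to the slope and the water table at the surface, the effective normal stress on the slip plane uses the buoyant unit weight γ' = γ_sat − γ_w while the driving shear stress uses γ_sat:
FS = [c' + γ' z cos²β tanφ'] / [γ_sat z sinβ cosβ]
γ' = 18.2 − 9.81 = 8.39 kN/m³
Numerator = 12.4 + 8.39·3.7·cos²35.3°·tan33.1° = 12.4 + 8.39·3.7·0.6661·0.6519 = 25.879 kPa
Denominator = 18.2·3.7·sin35.3°·cos35.3° = 18.2·3.7·0.5779·0.8161 = 31.758 kPa
FS = 25.879 / 31.758 = 0.815

FS = 0.81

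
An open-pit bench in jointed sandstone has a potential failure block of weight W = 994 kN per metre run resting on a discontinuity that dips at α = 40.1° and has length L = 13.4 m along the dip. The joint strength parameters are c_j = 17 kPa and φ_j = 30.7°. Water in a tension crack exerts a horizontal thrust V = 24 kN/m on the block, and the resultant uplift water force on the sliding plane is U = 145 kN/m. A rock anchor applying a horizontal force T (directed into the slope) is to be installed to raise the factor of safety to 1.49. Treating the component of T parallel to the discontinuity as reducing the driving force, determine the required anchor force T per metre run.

T = 261 kN/m

Resolving forces along and normal to the sliding plane, with the horizontal anchor force T adding T·sinα to the effective normal force and T·cosα acting up the plane against the driving force:
FS = [c_jL + (W cosα − U − V sinα + T sinα) tanφ_j] / [W sinα + V cosα − T cosα]
Without the anchor: N' = 599.9 kN/m, driving T_d = 658.6 kN/m, resisting R = 17·13.4 + 599.9·tan30.7° = 584.0 kN/m, FS = 0.89.
Setting FS = 1.49 and solving for T:
1.49·(658.6 − T cos40.1°) = 584.0 + T sin40.1°·tan30.7°
T·(sin40.1°·tan30.7° + 1.49·cos40.1°) = 1.49·658.6 − 584.0
T·(0.6441·0.5938 + 1.49·0.7649) = 981.3 − 584.0 = 397.4
T·1.5222 = 397.4
T = 261.0 kN/m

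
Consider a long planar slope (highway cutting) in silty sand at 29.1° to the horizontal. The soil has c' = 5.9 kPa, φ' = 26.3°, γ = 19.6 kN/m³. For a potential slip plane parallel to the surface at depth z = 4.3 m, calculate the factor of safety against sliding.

FS = 1.05

For an infinite slope with a slip plane parallel to the surface (no pore pressure): FS = [c' + γz cos²β tanφ'] / [γz sinβ cosβ].
γz = 19.6·4.3 = 84.28 kN/m²
Numerator = 5.9 + 84.28·cos²29.1°·tan26.3° = 5.9 + 84.28·0.7635·0.4942 = 37.702 kPa
Denominator = 84.28·sin29.1°·cos29.1° = 84.28·0.4863·0.8738 = 35.814 kPa
FS = 37.702 / 35.814 = 1.053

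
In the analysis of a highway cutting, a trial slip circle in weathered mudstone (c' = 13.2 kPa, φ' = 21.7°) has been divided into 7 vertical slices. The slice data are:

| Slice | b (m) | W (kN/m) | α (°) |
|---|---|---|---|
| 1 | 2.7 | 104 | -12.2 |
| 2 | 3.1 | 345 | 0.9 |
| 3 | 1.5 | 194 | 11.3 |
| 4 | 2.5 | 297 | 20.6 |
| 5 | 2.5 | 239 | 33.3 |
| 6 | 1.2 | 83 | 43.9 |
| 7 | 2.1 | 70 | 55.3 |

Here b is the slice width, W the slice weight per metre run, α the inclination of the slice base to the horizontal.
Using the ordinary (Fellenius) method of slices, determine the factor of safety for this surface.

FS = 1.95

Ordinary method of slices: FS = Σ[c'·Δl_i + (W_i cosα_i)·tanφ'] / Σ W_i sinα_i, with Δl_i = b_i / cosα_i.
Slice 1: Δl = 2.7/cos(-12.2°) = 2.762 m; N'_1 = 104·cos(-12.2°) = 101.7; c'Δl = 36.46; W sinα = -22.0
Slice 2: Δl = 3.1/cos0.9° = 3.100 m; N'_2 = 345·cos0.9° = 345.0; c'Δl = 40.93; W sinα = 5.4
Slice 3: Δl = 1.5/cos11.3° = 1.530 m; N'_3 = 194·cos11.3° = 190.2; c'Δl = 20.19; W sinα = 38.0
Slice 4: Δl = 2.5/cos20.6° = 2.671 m; N'_4 = 297·cos20.6° = 278.0; c'Δl = 35.25; W sinα = 104.5
Slice 5: Δl = 2.5/cos33.3° = 2.991 m; N'_5 = 239·cos33.3° = 199.8; c'Δl = 39.48; W sinα = 131.2
Slice 6: Δl = 1.2/cos43.9° = 1.665 m; N'_6 = 83·cos43.9° = 59.8; c'Δl = 21.98; W sinα = 57.6
Slice 7: Δl = 2.1/cos55.3° = 3.689 m; N'_7 = 70·cos55.3° = 39.8; c'Δl = 48.69; W sinα = 57.6
Σc'Δl = 243.0 kN/m; ΣN' = 1214.3 kN/m; ΣW sinα = 372.3 kN/m
Resisting = 243.0 + 1214.3·tan21.7° = 243.0 + 483.2 = 726.2 kN/m
FS = 726.2 / 372.3 = 1.951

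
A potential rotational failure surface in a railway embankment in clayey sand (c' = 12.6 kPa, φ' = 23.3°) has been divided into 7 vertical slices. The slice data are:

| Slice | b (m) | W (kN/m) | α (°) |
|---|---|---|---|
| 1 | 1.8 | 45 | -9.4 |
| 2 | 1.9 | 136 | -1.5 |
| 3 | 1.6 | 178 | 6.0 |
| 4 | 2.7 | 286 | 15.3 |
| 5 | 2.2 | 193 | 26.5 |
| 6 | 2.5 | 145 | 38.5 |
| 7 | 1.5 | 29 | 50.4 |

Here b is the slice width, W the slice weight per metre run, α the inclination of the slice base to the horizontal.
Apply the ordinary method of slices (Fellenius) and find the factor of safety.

Ordinary method of slices: FS = Σ[c'·Δl_i + (W_i cosα_i)·tanφ'] / Σ W_i sinα_i, with Δl_i = b_i / cosα_i.
Slice 1: Δl = 1.8/cos(-9.4°) = 1.824 m; N'_1 = 45·cos(-9.4°) = 44.4; c'Δl = 22.99; W sinα = -7.3
Slice 2: Δl = 1.9/cos(-1.5°) = 1.901 m; N'_2 = 136·cos(-1.5°) = 136.0; c'Δl = 23.95; W sinα = -3.6
Slice 3: Δl = 1.6/cos6.0° = 1.609 m; N'_3 = 178·cos6.0° = 177.0; c'Δl = 20.27; W sinα = 18.6
Slice 4: Δl = 2.7/cos15.3° = 2.799 m; N'_4 = 286·cos15.3° = 275.9; c'Δl = 35.27; W sinα = 75.5
Slice 5: Δl = 2.2/cos26.5° = 2.458 m; N'_5 = 193·cos26.5° = 172.7; c'Δl = 30.97; W sinα = 86.1
Slice 6: Δl = 2.5/cos38.5° = 3.194 m; N'_6 = 145·cos38.5° = 113.5; c'Δl = 40.25; W sinα = 90.3
Slice 7: Δl = 1.5/cos50.4° = 2.353 m; N'_7 = 29·cos50.4° = 18.5; c'Δl = 29.65; W sinα = 22.3
Σc'Δl = 203.4 kN/m; ΣN' = 937.9 kN/m; ΣW sinα = 281.9 kN/m
Resisting = 203.4 + 937.9·tan23.3° = 203.4 + 403.9 = 607.3 kN/m
FS = 607.3 / 281.9 = 2.154

FS = 2.15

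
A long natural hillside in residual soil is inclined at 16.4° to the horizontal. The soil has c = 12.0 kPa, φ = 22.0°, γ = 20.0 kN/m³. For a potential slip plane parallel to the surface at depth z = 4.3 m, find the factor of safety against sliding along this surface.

FS = 1.89

For an infinite slope with a slip plane parallel to the surface (no pore pressure): FS = [c + γz cos²β tanφ] / [γz sinβ cosβ].
γz = 20.0·4.3 = 86.00 kN/m²
Numerator = 12.0 + 86.00·cos²16.4°·tan22.0° = 12.0 + 86.00·0.9203·0.4040 = 43.976 kPa
Denominator = 86.00·sin16.4°·cos16.4° = 86.00·0.2823·0.9593 = 23.293 kPa
FS = 43.976 / 23.293 = 1.888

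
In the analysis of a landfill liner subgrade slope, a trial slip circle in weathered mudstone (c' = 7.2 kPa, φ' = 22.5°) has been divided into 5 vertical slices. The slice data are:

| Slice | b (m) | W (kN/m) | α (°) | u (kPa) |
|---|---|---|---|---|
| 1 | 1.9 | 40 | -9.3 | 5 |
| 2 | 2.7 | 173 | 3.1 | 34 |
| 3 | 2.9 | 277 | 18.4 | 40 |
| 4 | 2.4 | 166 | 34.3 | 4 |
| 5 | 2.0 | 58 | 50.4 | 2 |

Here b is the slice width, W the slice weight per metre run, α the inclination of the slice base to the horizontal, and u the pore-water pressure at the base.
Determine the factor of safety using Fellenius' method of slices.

FS = 1.17

Ordinary method of slices: FS = Σ[c'·Δl_i + (W_i cosα_i − u_i·Δl_i)·tanφ'] / Σ W_i sinα_i, with Δl_i = b_i / cosα_i.
Slice 1: Δl = 1.9/cos(-9.3°) = 1.925 m; N'_1 = 40·cos(-9.3°) − 5·1.925 = 29.8; c'Δl = 13.86; W sinα = -6.5
Slice 2: Δl = 2.7/cos3.1° = 2.704 m; N'_2 = 173·cos3.1° − 34·2.704 = 80.8; c'Δl = 19.47; W sinα = 9.4
Slice 3: Δl = 2.9/cos18.4° = 3.056 m; N'_3 = 277·cos18.4° − 40·3.056 = 140.6; c'Δl = 22.00; W sinα = 87.4
Slice 4: Δl = 2.4/cos34.3° = 2.905 m; N'_4 = 166·cos34.3° − 4·2.905 = 125.5; c'Δl = 20.92; W sinα = 93.5
Slice 5: Δl = 2.0/cos50.4° = 3.138 m; N'_5 = 58·cos50.4° − 2·3.138 = 30.7; c'Δl = 22.59; W sinα = 44.7
Σc'Δl = 98.8 kN/m; ΣN' = 407.5 kN/m; ΣW sinα = 228.6 kN/m
Resisting = 98.8 + 407.5·tan22.5° = 98.8 + 168.8 = 267.6 kN/m
FS = 267.6 / 228.6 = 1.171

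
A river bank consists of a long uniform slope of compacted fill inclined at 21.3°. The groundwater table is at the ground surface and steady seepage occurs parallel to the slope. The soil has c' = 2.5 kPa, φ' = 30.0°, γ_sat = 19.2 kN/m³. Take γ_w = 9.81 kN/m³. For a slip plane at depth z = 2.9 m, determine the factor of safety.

FS = 0.86

With seepage parallel to the slope and the water table at the surface, the effective normal stress on the slip plane uses the buoyant unit weight γ' = γ_sat − γ_w while the driving shear stress uses γ_sat:
FS = [c' + γ' z cos²β tanφ'] / [γ_sat z sinβ cosβ]
γ' = 19.2 − 9.81 = 9.39 kN/m³
Numerator = 2.5 + 9.39·2.9·cos²21.3°·tan30.0° = 2.5 + 9.39·2.9·0.8680·0.5774 = 16.147 kPa
Denominator = 19.2·2.9·sin21.3°·cos21.3° = 19.2·2.9·0.3633·0.9317 = 18.844 kPa
FS = 16.147 / 18.844 = 0.857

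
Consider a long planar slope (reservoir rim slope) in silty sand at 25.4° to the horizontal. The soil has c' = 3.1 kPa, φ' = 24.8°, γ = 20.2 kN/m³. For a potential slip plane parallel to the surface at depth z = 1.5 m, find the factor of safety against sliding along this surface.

For an infinite slope with a slip plane parallel to the surface (no pore pressure): FS = [c' + γz cos²β tanφ'] / [γz sinβ cosβ].
γz = 20.2·1.5 = 30.30 kN/m²
Numerator = 3.1 + 30.30·cos²25.4°·tan24.8° = 3.1 + 30.30·0.8160·0.4621 = 14.525 kPa
Denominator = 30.30·sin25.4°·cos25.4° = 30.30·0.4289·0.9033 = 11.740 kPa
FS = 14.525 / 11.740 = 1.237

FS = 1.24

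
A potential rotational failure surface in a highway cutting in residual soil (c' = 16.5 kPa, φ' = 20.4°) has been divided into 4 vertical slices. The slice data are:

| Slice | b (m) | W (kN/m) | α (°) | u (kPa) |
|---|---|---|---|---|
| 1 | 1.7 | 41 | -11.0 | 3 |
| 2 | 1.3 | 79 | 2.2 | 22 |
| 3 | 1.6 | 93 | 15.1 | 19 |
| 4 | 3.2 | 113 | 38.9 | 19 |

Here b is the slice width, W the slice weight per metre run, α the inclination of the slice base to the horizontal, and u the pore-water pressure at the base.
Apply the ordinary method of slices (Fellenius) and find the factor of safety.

Ordinary method of slices: FS = Σ[c'·Δl_i + (W_i cosα_i − u_i·Δl_i)·tanφ'] / Σ W_i sinα_i, with Δl_i = b_i / cosα_i.
Slice 1: Δl = 1.7/cos(-11.0°) = 1.732 m; N'_1 = 41·cos(-11.0°) − 3·1.732 = 35.1; c'Δl = 28.58; W sinα = -7.8
Slice 2: Δl = 1.3/cos2.2° = 1.301 m; N'_2 = 79·cos2.2° − 22·1.301 = 50.3; c'Δl = 21.47; W sinα = 3.0
Slice 3: Δl = 1.6/cos15.1° = 1.657 m; N'_3 = 93·cos15.1° − 19·1.657 = 58.3; c'Δl = 27.34; W sinα = 24.2
Slice 4: Δl = 3.2/cos38.9° = 4.112 m; N'_4 = 113·cos38.9° − 19·4.112 = 9.8; c'Δl = 67.85; W sinα = 71.0
Σc'Δl = 145.2 kN/m; ΣN' = 153.5 kN/m; ΣW sinα = 90.4 kN/m
Resisting = 145.2 + 153.5·tan20.4° = 145.2 + 57.1 = 202.3 kN/m
FS = 202.3 / 90.4 = 2.238

FS = 2.24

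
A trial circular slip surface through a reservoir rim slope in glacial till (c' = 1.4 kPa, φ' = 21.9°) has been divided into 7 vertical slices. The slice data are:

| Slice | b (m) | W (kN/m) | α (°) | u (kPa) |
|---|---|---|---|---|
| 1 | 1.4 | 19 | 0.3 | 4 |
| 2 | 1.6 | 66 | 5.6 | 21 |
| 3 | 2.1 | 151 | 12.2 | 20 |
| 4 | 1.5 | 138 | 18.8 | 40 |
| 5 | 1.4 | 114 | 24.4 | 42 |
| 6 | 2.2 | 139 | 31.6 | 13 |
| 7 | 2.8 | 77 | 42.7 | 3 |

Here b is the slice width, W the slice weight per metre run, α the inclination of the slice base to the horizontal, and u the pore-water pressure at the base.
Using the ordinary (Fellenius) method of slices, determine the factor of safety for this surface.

Ordinary method of slices: FS = Σ[c'·Δl_i + (W_i cosα_i − u_i·Δl_i)·tanφ'] / Σ W_i sinα_i, with Δl_i = b_i / cosα_i.
Slice 1: Δl = 1.4/cos0.3° = 1.400 m; N'_1 = 19·cos0.3° − 4·1.400 = 13.4; c'Δl = 1.96; W sinα = 0.1
Slice 2: Δl = 1.6/cos5.6° = 1.608 m; N'_2 = 66·cos5.6° − 21·1.608 = 31.9; c'Δl = 2.25; W sinα = 6.4
Slice 3: Δl = 2.1/cos12.2° = 2.149 m; N'_3 = 151·cos12.2° − 20·2.149 = 104.6; c'Δl = 3.01; W sinα = 31.9
Slice 4: Δl = 1.5/cos18.8° = 1.585 m; N'_4 = 138·cos18.8° − 40·1.585 = 67.3; c'Δl = 2.22; W sinα = 44.5
Slice 5: Δl = 1.4/cos24.4° = 1.537 m; N'_5 = 114·cos24.4° − 42·1.537 = 39.3; c'Δl = 2.15; W sinα = 47.1
Slice 6: Δl = 2.2/cos31.6° = 2.583 m; N'_6 = 139·cos31.6° − 13·2.583 = 84.8; c'Δl = 3.62; W sinα = 72.8
Slice 7: Δl = 2.8/cos42.7° = 3.810 m; N'_7 = 77·cos42.7° − 3·3.810 = 45.2; c'Δl = 5.33; W sinα = 52.2
Σc'Δl = 20.5 kN/m; ΣN' = 386.4 kN/m; ΣW sinα = 255.1 kN/m
Resisting = 20.5 + 386.4·tan21.9° = 20.5 + 155.3 = 175.9 kN/m
FS = 175.9 / 255.1 = 0.690

FS = 0.69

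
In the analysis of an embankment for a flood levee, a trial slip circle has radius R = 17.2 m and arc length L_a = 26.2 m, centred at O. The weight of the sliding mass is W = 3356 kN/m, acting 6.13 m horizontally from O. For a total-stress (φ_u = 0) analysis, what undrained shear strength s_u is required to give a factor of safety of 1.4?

FS = s_u·L_a·R / (W·d), so s_u = FS·W·d / (L_a·R).
s_u = 1.4·3356·6.13 / (26.20·17.2) = 28801.2 / 450.64 = 63.91 kPa

s_u = 63.9 kPa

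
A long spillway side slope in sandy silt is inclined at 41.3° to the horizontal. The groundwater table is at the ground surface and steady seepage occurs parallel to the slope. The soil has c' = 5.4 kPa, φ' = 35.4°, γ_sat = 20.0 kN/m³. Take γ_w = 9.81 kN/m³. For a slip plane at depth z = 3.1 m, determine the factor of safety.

With seepage parallel to the slope and the water table at the surface, the effective normal stress on the slip plane uses the buoyant unit weight γ' = γ_sat − γ_w while the driving shear stress uses γ_sat:
FS = [c' + γ' z cos²β tanφ'] / [γ_sat z sinβ cosβ]
γ' = 20.0 − 9.81 = 10.19 kN/m³
Numerator = 5.4 + 10.19·3.1·cos²41.3°·tan35.4° = 5.4 + 10.19·3.1·0.5644·0.7107 = 18.070 kPa
Denominator = 20.0·3.1·sin41.3°·cos41.3° = 20.0·3.1·0.6600·0.7513 = 30.742 kPa
FS = 18.070 / 30.742 = 0.588

FS = 0.59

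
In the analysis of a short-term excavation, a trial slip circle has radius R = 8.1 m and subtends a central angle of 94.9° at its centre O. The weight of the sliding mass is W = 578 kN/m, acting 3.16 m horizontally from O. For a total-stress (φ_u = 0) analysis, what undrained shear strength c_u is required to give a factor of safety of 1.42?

c_u = 23.9 kPa

FS = c_u·L_a·R / (W·d), so c_u = FS·W·d / (L_a·R).
Arc length L_a = R·θ = 8.1·(94.9°·π/180) = 8.1·1.6563 = 13.42 m
c_u = 1.42·578·3.16 / (13.42·8.1) = 2593.6 / 108.67 = 23.87 kPa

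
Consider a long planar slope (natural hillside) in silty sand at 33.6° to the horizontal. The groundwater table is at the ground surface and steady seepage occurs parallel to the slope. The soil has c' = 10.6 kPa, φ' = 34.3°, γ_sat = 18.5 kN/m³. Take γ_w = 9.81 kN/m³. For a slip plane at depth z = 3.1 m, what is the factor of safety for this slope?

With seepage parallel to the slope and the water table at the surface, the effective normal stress on the slip plane uses the buoyant unit weight γ' = γ_sat − γ_w while the driving shear stress uses γ_sat:
FS = [c' + γ' z cos²β tanφ'] / [γ_sat z sinβ cosβ]
γ' = 18.5 − 9.81 = 8.69 kN/m³
Numerator = 10.6 + 8.69·3.1·cos²33.6°·tan34.3° = 10.6 + 8.69·3.1·0.6938·0.6822 = 23.349 kPa
Denominator = 18.5·3.1·sin33.6°·cos33.6° = 18.5·3.1·0.5534·0.8329 = 26.434 kPa
FS = 23.349 / 26.434 = 0.883

FS = 0.88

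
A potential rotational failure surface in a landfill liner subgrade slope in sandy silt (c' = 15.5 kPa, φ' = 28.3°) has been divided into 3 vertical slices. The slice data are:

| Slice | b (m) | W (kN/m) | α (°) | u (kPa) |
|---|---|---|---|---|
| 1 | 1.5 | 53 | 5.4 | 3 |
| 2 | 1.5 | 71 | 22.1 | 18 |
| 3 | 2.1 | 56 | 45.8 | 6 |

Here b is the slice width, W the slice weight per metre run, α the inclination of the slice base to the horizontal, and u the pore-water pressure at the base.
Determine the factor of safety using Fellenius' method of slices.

FS = 2.12

Ordinary method of slices: FS = Σ[c'·Δl_i + (W_i cosα_i − u_i·Δl_i)·tanφ'] / Σ W_i sinα_i, with Δl_i = b_i / cosα_i.
Slice 1: Δl = 1.5/cos5.4° = 1.507 m; N'_1 = 53·cos5.4° − 3·1.507 = 48.2; c'Δl = 23.35; W sinα = 5.0
Slice 2: Δl = 1.5/cos22.1° = 1.619 m; N'_2 = 71·cos22.1° − 18·1.619 = 36.6; c'Δl = 25.09; W sinα = 26.7
Slice 3: Δl = 2.1/cos45.8° = 3.012 m; N'_3 = 56·cos45.8° − 6·3.012 = 21.0; c'Δl = 46.69; W sinα = 40.1
Σc'Δl = 95.1 kN/m; ΣN' = 105.9 kN/m; ΣW sinα = 71.8 kN/m
Resisting = 95.1 + 105.9·tan28.3° = 95.1 + 57.0 = 152.1 kN/m
FS = 152.1 / 71.8 = 2.117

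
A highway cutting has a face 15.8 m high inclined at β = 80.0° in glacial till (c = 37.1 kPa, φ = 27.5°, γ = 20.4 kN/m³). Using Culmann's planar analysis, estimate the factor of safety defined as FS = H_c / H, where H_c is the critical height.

H_c = (4c/γ) · sinβ cosφ / [1 − cos(β − φ)]
    = (4·37.1/20.4) · sin80.0°·cos27.5° / [1 − cos52.5°]
    = 7.275 · 0.8735 / 0.3912 = 16.24 m
FS = H_c / H = 16.24 / 15.8 = 1.028

FS = 1.03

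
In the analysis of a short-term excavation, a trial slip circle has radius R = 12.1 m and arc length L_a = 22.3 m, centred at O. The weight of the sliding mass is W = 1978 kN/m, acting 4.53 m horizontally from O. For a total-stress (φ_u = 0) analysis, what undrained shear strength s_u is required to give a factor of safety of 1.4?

s_u = 46.5 kPa

FS = s_u·L_a·R / (W·d), so s_u = FS·W·d / (L_a·R).
s_u = 1.4·1978·4.53 / (22.30·12.1) = 12544.5 / 269.83 = 46.49 kPa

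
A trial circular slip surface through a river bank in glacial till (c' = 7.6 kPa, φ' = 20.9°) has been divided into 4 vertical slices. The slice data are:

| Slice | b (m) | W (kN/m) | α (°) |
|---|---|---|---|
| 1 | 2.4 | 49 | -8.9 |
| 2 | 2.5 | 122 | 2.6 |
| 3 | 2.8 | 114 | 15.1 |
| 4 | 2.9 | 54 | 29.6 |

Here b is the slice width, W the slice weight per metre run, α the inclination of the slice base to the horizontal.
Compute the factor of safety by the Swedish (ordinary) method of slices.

FS = 3.86

Ordinary method of slices: FS = Σ[c'·Δl_i + (W_i cosα_i)·tanφ'] / Σ W_i sinα_i, with Δl_i = b_i / cosα_i.
Slice 1: Δl = 2.4/cos(-8.9°) = 2.429 m; N'_1 = 49·cos(-8.9°) = 48.4; c'Δl = 18.46; W sinα = -7.6
Slice 2: Δl = 2.5/cos2.6° = 2.503 m; N'_2 = 122·cos2.6° = 121.9; c'Δl = 19.02; W sinα = 5.5
Slice 3: Δl = 2.8/cos15.1° = 2.900 m; N'_3 = 114·cos15.1° = 110.1; c'Δl = 22.04; W sinα = 29.7
Slice 4: Δl = 2.9/cos29.6° = 3.335 m; N'_4 = 54·cos29.6° = 47.0; c'Δl = 25.35; W sinα = 26.7
Σc'Δl = 84.9 kN/m; ΣN' = 327.3 kN/m; ΣW sinα = 54.3 kN/m
Resisting = 84.9 + 327.3·tan20.9° = 84.9 + 125.0 = 209.9 kN/m
FS = 209.9 / 54.3 = 3.863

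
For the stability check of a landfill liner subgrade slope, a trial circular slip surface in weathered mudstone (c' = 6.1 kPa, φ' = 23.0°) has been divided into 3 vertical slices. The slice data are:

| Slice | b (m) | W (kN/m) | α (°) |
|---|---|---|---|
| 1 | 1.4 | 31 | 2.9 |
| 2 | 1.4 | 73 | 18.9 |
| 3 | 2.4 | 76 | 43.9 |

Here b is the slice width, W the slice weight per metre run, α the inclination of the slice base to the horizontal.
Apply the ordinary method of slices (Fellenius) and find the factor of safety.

FS = 1.33

Ordinary method of slices: FS = Σ[c'·Δl_i + (W_i cosα_i)·tanφ'] / Σ W_i sinα_i, with Δl_i = b_i / cosα_i.
Slice 1: Δl = 1.4/cos2.9° = 1.402 m; N'_1 = 31·cos2.9° = 31.0; c'Δl = 8.55; W sinα = 1.6
Slice 2: Δl = 1.4/cos18.9° = 1.480 m; N'_2 = 73·cos18.9° = 69.1; c'Δl = 9.03; W sinα = 23.6
Slice 3: Δl = 2.4/cos43.9° = 3.331 m; N'_3 = 76·cos43.9° = 54.8; c'Δl = 20.32; W sinα = 52.7
Σc'Δl = 37.9 kN/m; ΣN' = 154.8 kN/m; ΣW sinα = 77.9 kN/m
Resisting = 37.9 + 154.8·tan23.0° = 37.9 + 65.7 = 103.6 kN/m
FS = 103.6 / 77.9 = 1.330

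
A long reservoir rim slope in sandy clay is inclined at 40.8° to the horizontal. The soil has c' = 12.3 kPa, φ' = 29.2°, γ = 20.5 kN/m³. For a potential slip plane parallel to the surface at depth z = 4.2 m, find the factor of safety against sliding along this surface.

For an infinite slope with a slip plane parallel to the surface (no pore pressure): FS = [c' + γz cos²β tanφ'] / [γz sinβ cosβ].
γz = 20.5·4.2 = 86.10 kN/m²
Numerator = 12.3 + 86.10·cos²40.8°·tan29.2° = 12.3 + 86.10·0.5730·0.5589 = 39.875 kPa
Denominator = 86.10·sin40.8°·cos40.8° = 86.10·0.6534·0.7570 = 42.588 kPa
FS = 39.875 / 42.588 = 0.936

FS = 0.94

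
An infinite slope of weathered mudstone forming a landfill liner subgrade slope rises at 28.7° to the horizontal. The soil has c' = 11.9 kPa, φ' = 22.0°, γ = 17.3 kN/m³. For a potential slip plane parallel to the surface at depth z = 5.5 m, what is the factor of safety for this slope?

FS = 1.03

For an infinite slope with a slip plane parallel to the surface (no pore pressure): FS = [c' + γz cos²β tanφ'] / [γz sinβ cosβ].
γz = 17.3·5.5 = 95.15 kN/m²
Numerator = 11.9 + 95.15·cos²28.7°·tan22.0° = 11.9 + 95.15·0.7694·0.4040 = 41.478 kPa
Denominator = 95.15·sin28.7°·cos28.7° = 95.15·0.4802·0.8771 = 40.080 kPa
FS = 41.478 / 40.080 = 1.035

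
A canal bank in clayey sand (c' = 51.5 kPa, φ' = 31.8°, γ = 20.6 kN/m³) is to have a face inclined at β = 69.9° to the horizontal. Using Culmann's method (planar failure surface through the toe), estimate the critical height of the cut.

H_c = 37.46 m

Culmann's analysis gives the critical failure plane at α_cr = (β + φ')/2 = (69.9 + 31.8)/2 = 50.9°, and the critical height
H_c = (4c'/γ) · sinβ cosφ' / [1 − cos(β − φ')]
    = (4·51.5/20.6) · sin69.9°·cos31.8° / [1 − cos(38.1°)]
    = 10.000 · 0.9391·0.8499 / [1 − 0.7869]
    = 10.000 · 0.7981 / 0.2131
    = 37.46 m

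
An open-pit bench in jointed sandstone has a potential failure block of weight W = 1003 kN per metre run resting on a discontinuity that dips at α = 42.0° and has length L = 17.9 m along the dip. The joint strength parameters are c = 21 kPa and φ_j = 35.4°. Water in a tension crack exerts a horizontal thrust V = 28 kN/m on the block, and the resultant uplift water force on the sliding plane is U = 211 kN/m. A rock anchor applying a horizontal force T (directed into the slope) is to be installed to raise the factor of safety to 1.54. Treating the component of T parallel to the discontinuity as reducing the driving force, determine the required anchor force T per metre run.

Resolving forces along and normal to the sliding plane, with the horizontal anchor force T adding T·sinα to the effective normal force and T·cosα acting up the plane against the driving force:
FS = [cL + (W cosα − U − V sinα + T sinα) tanφ_j] / [W sinα + V cosα − T cosα]
Without the anchor: N' = 515.6 kN/m, driving T_d = 691.9 kN/m, resisting R = 21·17.9 + 515.6·tan35.4° = 742.3 kN/m, FS = 1.07.
Setting FS = 1.54 and solving for T:
1.54·(691.9 − T cos42.0°) = 742.3 + T sin42.0°·tan35.4°
T·(sin42.0°·tan35.4° + 1.54·cos42.0°) = 1.54·691.9 − 742.3
T·(0.6691·0.7107 + 1.54·0.7431) = 1065.6 − 742.3 = 323.3
T·1.6200 = 323.3
T = 199.5 kN/m

T = 200 kN/m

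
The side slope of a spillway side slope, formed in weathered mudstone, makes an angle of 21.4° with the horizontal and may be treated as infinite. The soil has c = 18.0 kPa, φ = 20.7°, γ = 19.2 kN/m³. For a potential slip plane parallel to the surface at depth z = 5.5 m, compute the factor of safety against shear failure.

For an infinite slope with a slip plane parallel to the surface (no pore pressure): FS = [c + γz cos²β tanφ] / [γz sinβ cosβ].
γz = 19.2·5.5 = 105.60 kN/m²
Numerator = 18.0 + 105.60·cos²21.4°·tan20.7° = 18.0 + 105.60·0.8669·0.3779 = 52.590 kPa
Denominator = 105.60·sin21.4°·cos21.4° = 105.60·0.3649·0.9311 = 35.875 kPa
FS = 52.590 / 35.875 = 1.466

FS = 1.47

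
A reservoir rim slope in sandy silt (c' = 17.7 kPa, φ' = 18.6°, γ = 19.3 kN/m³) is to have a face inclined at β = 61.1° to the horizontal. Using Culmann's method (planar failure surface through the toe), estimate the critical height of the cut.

Culmann's analysis gives the critical failure plane at α_cr = (β + φ')/2 = (61.1 + 18.6)/2 = 39.9°, and the critical height
H_c = (4c'/γ) · sinβ cosφ' / [1 − cos(β − φ')]
    = (4·17.7/19.3) · sin61.1°·cos18.6° / [1 − cos(42.5°)]
    = 3.668 · 0.8755·0.9478 / [1 − 0.7373]
    = 3.668 · 0.8297 / 0.2627
    = 11.59 m

H_c = 11.59 m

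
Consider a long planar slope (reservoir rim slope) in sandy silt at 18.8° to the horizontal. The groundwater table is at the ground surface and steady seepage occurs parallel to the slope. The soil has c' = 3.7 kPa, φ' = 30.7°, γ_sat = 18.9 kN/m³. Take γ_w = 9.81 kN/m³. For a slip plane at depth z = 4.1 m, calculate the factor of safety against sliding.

With seepage parallel to the slope and the water table at the surface, the effective normal stress on the slip plane uses the buoyant unit weight γ' = γ_sat − γ_w while the driving shear stress uses γ_sat:
FS = [c' + γ' z cos²β tanφ'] / [γ_sat z sinβ cosβ]
γ' = 18.9 − 9.81 = 9.09 kN/m³
Numerator = 3.7 + 9.09·4.1·cos²18.8°·tan30.7° = 3.7 + 9.09·4.1·0.8961·0.5938 = 23.531 kPa
Denominator = 18.9·4.1·sin18.8°·cos18.8° = 18.9·4.1·0.3223·0.9466 = 23.640 kPa
FS = 23.531 / 23.640 = 0.995

FS = 1.00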